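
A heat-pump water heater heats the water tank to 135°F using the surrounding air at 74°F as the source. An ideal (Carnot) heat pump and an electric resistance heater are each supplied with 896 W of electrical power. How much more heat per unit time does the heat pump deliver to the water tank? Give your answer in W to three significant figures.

In absolute terms T_C = 296.48 K and T_H = 330.37 K, so ΔT = 33.89 K.
COP_Carnot = T_H/ΔT = 330.37/33.89 = 9.749.
The heat pump delivers Q̇_H = COP × Ẇ = 8735 W; the resistance heater delivers Ẇ = 896.0 W.
Extra = (COP − 1)·Ẇ = 7839 W.

7840 W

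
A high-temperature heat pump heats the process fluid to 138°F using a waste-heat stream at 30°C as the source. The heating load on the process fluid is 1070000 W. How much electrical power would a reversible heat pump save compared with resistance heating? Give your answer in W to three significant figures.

977000 W

In absolute terms T_C = 303.15 K and T_H = 332.04 K, so ΔT = 28.89 K.
COP_Carnot = T_H/ΔT = 332.04/28.89 = 11.49.
Resistance heating needs Ẇ_res = Q̇_H = 1070000 W; the reversible heat pump needs only Ẇ_hp = Q̇_H/COP = 93090 W.
Saving = 1070000 − 93090 = 976900 W.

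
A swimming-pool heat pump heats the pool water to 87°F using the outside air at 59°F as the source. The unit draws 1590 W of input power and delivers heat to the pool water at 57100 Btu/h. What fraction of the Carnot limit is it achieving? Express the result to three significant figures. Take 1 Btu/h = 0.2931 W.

Converting, Q̇_H = 57100 Btu/h = 16740 W, so COP_actual = Q̇_H/Ẇ = 16740/1590 = 10.53.
In absolute terms T_C = 288.15 K and T_H = 303.71 K, so ΔT = 15.56 K.
COP_Carnot = T_H/ΔT = 303.71/15.56 = 19.52.
η_II = COP_actual/COP_Carnot = 10.53/19.52 = 0.5391.

0.539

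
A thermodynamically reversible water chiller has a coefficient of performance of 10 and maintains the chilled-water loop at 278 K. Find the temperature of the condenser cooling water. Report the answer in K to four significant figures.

COP_R = T_C/(T_H − T_C) gives T_H − T_C = T_C/COP.
With T_C = 278.00 K, T_H = 278.00 × (1 + 1/10) = 305.80 K.

305.8 K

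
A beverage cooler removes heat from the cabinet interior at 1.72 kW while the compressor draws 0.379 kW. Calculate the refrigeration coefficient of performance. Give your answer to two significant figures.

The first law gives Q̇_H = Q̇_C + Ẇ, so the three rates are Q̇_C = 1.720, Q̇_H = 2.099, Ẇ = 0.3790 kW.
COP_R = Q̇_C/Ẇ = 1.720/0.3790 = 4.538.

4.5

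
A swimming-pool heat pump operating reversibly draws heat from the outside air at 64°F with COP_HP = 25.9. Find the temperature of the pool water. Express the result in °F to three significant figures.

COP_HP = T_H/(T_H − T_C) rearranges to T_H = COP·T_C/(COP − 1).
With T_C = 290.93 K, T_H = 25.9 × 290.93/24.90 = 302.61 K.
Converting, 302.61 K = 85.03°F.

85.0 °F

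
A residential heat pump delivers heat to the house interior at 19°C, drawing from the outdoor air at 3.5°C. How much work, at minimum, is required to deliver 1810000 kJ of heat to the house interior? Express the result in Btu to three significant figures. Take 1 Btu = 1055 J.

In absolute terms T_C = 276.65 K and T_H = 292.15 K, so ΔT = 15.50 K.
The reversible limit is COP_HP = T_H/ΔT = 18.85, so W_min = Q_H/COP = Q_H·ΔT/T_H.
W_min = 1810000 × 15.50/292.15 = 96030 kJ = 91020 Btu.

91000 Btu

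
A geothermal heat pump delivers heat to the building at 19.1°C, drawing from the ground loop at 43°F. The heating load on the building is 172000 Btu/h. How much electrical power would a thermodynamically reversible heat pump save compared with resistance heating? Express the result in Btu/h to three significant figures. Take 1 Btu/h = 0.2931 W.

164000 Btu/h

In absolute terms T_C = 279.26 K and T_H = 292.25 K, so ΔT = 12.99 K.
COP_Carnot = T_H/ΔT = 292.25/12.99 = 22.50.
Resistance heating needs Ẇ_res = Q̇_H = 172000 Btu/h; the reversible heat pump needs only Ẇ_hp = Q̇_H/COP = 7644 Btu/h.
Saving = 172000 − 7644 = 164400 Btu/h.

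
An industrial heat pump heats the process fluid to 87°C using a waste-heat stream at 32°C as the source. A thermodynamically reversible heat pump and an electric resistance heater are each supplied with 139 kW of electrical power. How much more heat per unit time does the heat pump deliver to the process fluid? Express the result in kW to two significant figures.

In absolute terms T_C = 305.15 K and T_H = 360.15 K, so ΔT = 55.00 K.
COP_Carnot = T_H/ΔT = 360.15/55.00 = 6.548.
The heat pump delivers Q̇_H = COP × Ẇ = 910.2 kW; the resistance heater delivers Ẇ = 139.0 kW.
Extra = (COP − 1)·Ẇ = 771.2 kW.

770 kW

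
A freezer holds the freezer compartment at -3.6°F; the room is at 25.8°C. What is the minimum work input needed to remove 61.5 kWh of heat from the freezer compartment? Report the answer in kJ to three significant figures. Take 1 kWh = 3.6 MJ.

39800 kJ

In absolute terms T_C = 253.37 K and T_H = 298.95 K, so ΔT = 45.58 K.
The reversible limit is COP_R = T_C/ΔT = 5.559, so W_min = Q_C/COP = Q_C·ΔT/T_C.
W_min = 61.50 × 45.58/253.37 = 11.06 kWh = 39830 kJ.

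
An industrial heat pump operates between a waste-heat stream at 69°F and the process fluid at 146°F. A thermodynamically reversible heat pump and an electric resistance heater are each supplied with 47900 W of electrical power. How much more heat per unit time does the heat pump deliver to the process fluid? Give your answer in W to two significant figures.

330000 W

In absolute terms T_C = 293.71 K and T_H = 336.48 K, so ΔT = 42.78 K.
COP_Carnot = T_H/ΔT = 336.48/42.78 = 7.866.
The heat pump delivers Q̇_H = COP × Ẇ = 376800 W; the resistance heater delivers Ẇ = 47900 W.
Extra = (COP − 1)·Ẇ = 328900 W.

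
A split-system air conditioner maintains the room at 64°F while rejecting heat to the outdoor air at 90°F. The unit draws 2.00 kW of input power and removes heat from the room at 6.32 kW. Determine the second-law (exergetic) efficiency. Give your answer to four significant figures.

0.1569

COP_actual = Q̇_C/Ẇ = 6.320/2.000 = 3.160.
In absolute terms T_C = 290.93 K and T_H = 305.37 K, so ΔT = 14.44 K.
COP_Carnot = T_C/ΔT = 290.93/14.44 = 20.14.
η_II = COP_actual/COP_Carnot = 3.160/20.14 = 0.1569.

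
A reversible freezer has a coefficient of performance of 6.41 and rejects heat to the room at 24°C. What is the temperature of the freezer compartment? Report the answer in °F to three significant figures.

For a Carnot refrigerator COP_R = T_C/(T_H − T_C), so T_C = COP·T_H/(1 + COP).
With T_H = 297.15 K, T_C = 6.41 × 297.15/7.410 = 257.05 K.
Converting, 257.05 K = 3.02°F.

3.02 °F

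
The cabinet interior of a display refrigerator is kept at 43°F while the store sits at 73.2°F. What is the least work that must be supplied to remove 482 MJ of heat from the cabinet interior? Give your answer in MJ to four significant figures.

In absolute terms T_C = 279.26 K and T_H = 296.04 K, so ΔT = 16.78 K.
The reversible limit is COP_R = T_C/ΔT = 16.64, so W_min = Q_C/COP = Q_C·ΔT/T_C.
W_min = 482.0 × 16.78/279.26 = 28.96 MJ.

28.96 MJ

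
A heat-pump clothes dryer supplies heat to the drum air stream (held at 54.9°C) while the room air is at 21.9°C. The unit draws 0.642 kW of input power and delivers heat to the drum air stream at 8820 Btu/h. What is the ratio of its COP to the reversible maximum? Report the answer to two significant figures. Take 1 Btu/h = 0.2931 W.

Converting, Q̇_H = 8820 Btu/h = 2.585 kW, so COP_actual = Q̇_H/Ẇ = 2.585/0.6420 = 4.027.
In absolute terms T_C = 295.05 K and T_H = 328.05 K, so ΔT = 33.00 K.
COP_Carnot = T_H/ΔT = 328.05/33.00 = 9.941.
η_II = COP_actual/COP_Carnot = 4.027/9.941 = 0.4051.

0.41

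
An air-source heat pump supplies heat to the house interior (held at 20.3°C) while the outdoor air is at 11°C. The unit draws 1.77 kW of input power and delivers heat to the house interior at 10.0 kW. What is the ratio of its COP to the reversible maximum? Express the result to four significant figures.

COP_actual = Q̇_H/Ẇ = 10.00/1.770 = 5.650.
In absolute terms T_C = 284.15 K and T_H = 293.45 K, so ΔT = 9.300 K.
COP_Carnot = T_H/ΔT = 293.45/9.300 = 31.55.
η_II = COP_actual/COP_Carnot = 5.650/31.55 = 0.1791.

0.1791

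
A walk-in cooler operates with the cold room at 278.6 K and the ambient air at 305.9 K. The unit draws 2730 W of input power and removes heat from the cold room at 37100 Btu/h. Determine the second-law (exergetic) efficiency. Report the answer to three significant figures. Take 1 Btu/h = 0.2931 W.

Converting, Q̇_C = 37100 Btu/h = 10870 W, so COP_actual = Q̇_C/Ẇ = 10870/2730 = 3.983.
The reservoir spacing is ΔT = 305.9 − 278.6 = 27.30 K.
COP_Carnot = T_C/ΔT = 278.60/27.30 = 10.21.
η_II = COP_actual/COP_Carnot = 3.983/10.21 = 0.3903.

0.390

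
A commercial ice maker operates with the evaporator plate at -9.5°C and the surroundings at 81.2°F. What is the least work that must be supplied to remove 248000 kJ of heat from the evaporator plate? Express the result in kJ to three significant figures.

In absolute terms T_C = 263.65 K and T_H = 300.48 K, so ΔT = 36.83 K.
The reversible limit is COP_R = T_C/ΔT = 7.158, so W_min = Q_C/COP = Q_C·ΔT/T_C.
W_min = 248000 × 36.83/263.65 = 34650 kJ.

34600 kJ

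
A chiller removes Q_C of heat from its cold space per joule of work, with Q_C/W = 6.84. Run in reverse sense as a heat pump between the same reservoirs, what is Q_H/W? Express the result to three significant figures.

7.84

The first law on one cycle gives Q_H = Q_C + W, so Q_H/W = Q_C/W + 1.
COP_HP = COP_R + 1 = 6.84 + 1 = 7.84.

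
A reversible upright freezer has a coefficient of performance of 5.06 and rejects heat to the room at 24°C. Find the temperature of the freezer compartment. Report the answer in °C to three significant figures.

For a Carnot refrigerator COP_R = T_C/(T_H − T_C), so T_C = COP·T_H/(1 + COP).
With T_H = 297.15 K, T_C = 5.06 × 297.15/6.060 = 248.12 K.
Converting, 248.12 K = -25.03°C.

-25.0 °C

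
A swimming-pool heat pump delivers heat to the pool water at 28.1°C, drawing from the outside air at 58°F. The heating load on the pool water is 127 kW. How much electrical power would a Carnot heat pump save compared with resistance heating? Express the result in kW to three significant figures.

In absolute terms T_C = 287.59 K and T_H = 301.25 K, so ΔT = 13.66 K.
COP_Carnot = T_H/ΔT = 301.25/13.66 = 22.06.
Resistance heating needs Ẇ_res = Q̇_H = 127.0 kW; the reversible heat pump needs only Ẇ_hp = Q̇_H/COP = 5.757 kW.
Saving = 127.0 − 5.757 = 121.2 kW.

121 kW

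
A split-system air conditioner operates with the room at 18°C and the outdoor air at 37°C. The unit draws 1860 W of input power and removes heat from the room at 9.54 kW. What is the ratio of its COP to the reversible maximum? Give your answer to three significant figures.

Converting, Q̇_C = 9.540 kW = 9540 W, so COP_actual = Q̇_C/Ẇ = 9540/1860 = 5.129.
In absolute terms T_C = 291.15 K and T_H = 310.15 K, so ΔT = 19.00 K.
COP_Carnot = T_C/ΔT = 291.15/19.00 = 15.32.
η_II = COP_actual/COP_Carnot = 5.129/15.32 = 0.3347.

0.335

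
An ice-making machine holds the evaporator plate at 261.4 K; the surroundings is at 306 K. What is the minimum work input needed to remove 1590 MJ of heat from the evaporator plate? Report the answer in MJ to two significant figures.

270 MJ

The reservoir spacing is ΔT = 306 − 261.4 = 44.60 K.
The reversible limit is COP_R = T_C/ΔT = 5.861, so W_min = Q_C/COP = Q_C·ΔT/T_C.
W_min = 1590 × 44.60/261.40 = 271.3 MJ.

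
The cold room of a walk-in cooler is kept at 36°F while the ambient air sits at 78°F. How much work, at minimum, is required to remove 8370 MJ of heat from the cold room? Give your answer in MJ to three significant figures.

In absolute terms T_C = 275.37 K and T_H = 298.71 K, so ΔT = 23.33 K.
The reversible limit is COP_R = T_C/ΔT = 11.80, so W_min = Q_C/COP = Q_C·ΔT/T_C.
W_min = 8370 × 23.33/275.37 = 709.2 MJ.

709 MJ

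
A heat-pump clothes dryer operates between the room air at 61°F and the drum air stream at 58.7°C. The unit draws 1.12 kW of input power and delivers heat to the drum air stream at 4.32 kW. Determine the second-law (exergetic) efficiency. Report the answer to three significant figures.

0.495

COP_actual = Q̇_H/Ẇ = 4.320/1.120 = 3.857.
In absolute terms T_C = 289.26 K and T_H = 331.85 K, so ΔT = 42.59 K.
COP_Carnot = T_H/ΔT = 331.85/42.59 = 7.792.
η_II = COP_actual/COP_Carnot = 3.857/7.792 = 0.4950.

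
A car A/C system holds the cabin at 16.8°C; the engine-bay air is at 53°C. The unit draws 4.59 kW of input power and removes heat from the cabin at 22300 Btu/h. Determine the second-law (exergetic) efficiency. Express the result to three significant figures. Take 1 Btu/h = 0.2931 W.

0.178

Converting, Q̇_C = 22300 Btu/h = 6.536 kW, so COP_actual = Q̇_C/Ẇ = 6.536/4.590 = 1.424.
In absolute terms T_C = 289.95 K and T_H = 326.15 K, so ΔT = 36.20 K.
COP_Carnot = T_C/ΔT = 289.95/36.20 = 8.010.
η_II = COP_actual/COP_Carnot = 1.424/8.010 = 0.1778.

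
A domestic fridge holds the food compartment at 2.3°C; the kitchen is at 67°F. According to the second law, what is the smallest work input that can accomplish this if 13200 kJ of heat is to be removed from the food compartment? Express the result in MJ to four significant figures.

In absolute terms T_C = 275.45 K and T_H = 292.59 K, so ΔT = 17.14 K.
The reversible limit is COP_R = T_C/ΔT = 16.07, so W_min = Q_C/COP = Q_C·ΔT/T_C.
W_min = 13200 × 17.14/275.45 = 821.6 kJ = 0.8216 MJ.

0.8216 MJ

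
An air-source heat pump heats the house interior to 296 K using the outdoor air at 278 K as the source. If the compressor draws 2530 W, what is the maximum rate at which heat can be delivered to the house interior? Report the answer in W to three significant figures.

41600 W

The reservoir spacing is ΔT = 296 − 278 = 18.00 K.
COP_Carnot = T_H/ΔT = 296.00/18.00 = 16.44.
Q̇_max = COP_Carnot × Ẇ = 16.44 × 2530 W = 41600 W.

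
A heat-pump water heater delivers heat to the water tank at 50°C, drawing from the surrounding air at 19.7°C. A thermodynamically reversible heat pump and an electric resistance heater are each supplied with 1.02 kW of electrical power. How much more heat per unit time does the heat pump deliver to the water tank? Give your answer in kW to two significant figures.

In absolute terms T_C = 292.85 K and T_H = 323.15 K, so ΔT = 30.30 K.
COP_Carnot = T_H/ΔT = 323.15/30.30 = 10.67.
The heat pump delivers Q̇_H = COP × Ẇ = 10.88 kW; the resistance heater delivers Ẇ = 1.020 kW.
Extra = (COP − 1)·Ẇ = 9.858 kW.

9.9 kW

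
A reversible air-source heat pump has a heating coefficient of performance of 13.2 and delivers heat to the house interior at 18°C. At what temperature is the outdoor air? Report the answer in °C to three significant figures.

COP_HP = T_H/(T_H − T_C) gives T_H − T_C = T_H/COP.
With T_H = 291.15 K, T_C = 291.15 × (1 − 1/13.2) = 269.09 K.
Converting, 269.09 K = -4.06°C.

-4.06 °C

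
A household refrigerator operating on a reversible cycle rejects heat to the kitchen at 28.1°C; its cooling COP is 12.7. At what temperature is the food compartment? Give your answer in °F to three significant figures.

43.0 °F

For a Carnot refrigerator COP_R = T_C/(T_H − T_C), so T_C = COP·T_H/(1 + COP).
With T_H = 301.25 K, T_C = 12.7 × 301.25/13.70 = 279.26 K.
Converting, 279.26 K = 43.00°F.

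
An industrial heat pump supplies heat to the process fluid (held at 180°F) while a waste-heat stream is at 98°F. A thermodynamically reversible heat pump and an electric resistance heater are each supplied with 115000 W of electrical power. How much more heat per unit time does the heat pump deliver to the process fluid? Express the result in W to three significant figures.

782000 W

In absolute terms T_C = 309.82 K and T_H = 355.37 K, so ΔT = 45.56 K.
COP_Carnot = T_H/ΔT = 355.37/45.56 = 7.801.
The heat pump delivers Q̇_H = COP × Ẇ = 897100 W; the resistance heater delivers Ẇ = 115000 W.
Extra = (COP − 1)·Ẇ = 782100 W.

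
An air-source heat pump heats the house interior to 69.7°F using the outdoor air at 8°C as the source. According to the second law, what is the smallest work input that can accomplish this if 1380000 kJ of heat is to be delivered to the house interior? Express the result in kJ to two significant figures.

In absolute terms T_C = 281.15 K and T_H = 294.09 K, so ΔT = 12.94 K.
The reversible limit is COP_HP = T_H/ΔT = 22.72, so W_min = Q_H/COP = Q_H·ΔT/T_H.
W_min = 1380000 × 12.94/294.09 = 60740 kJ.

61000 kJ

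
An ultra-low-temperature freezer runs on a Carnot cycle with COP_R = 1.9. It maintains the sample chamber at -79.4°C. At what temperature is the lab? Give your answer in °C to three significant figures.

COP_R = T_C/(T_H − T_C) gives T_H − T_C = T_C/COP.
With T_C = 193.75 K, T_H = 193.75 × (1 + 1/1.9) = 295.72 K.
Converting, 295.72 K = 22.57°C.

22.6 °C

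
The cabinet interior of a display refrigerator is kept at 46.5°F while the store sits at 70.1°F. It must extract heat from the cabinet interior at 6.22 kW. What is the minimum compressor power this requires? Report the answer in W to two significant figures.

290 W

In absolute terms T_C = 281.21 K and T_H = 294.32 K, so ΔT = 13.11 K.
COP_Carnot = T_C/ΔT = 281.21/13.11 = 21.45.
Ẇ_min = Q̇/COP_Carnot = 6.220/21.45 = 0.2900 kW = 290.0 W.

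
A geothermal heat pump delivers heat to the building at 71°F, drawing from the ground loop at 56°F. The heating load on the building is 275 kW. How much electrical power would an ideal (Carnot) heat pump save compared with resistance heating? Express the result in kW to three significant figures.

267 kW

In absolute terms T_C = 286.48 K and T_H = 294.82 K, so ΔT = 8.333 K.
COP_Carnot = T_H/ΔT = 294.82/8.333 = 35.38.
Resistance heating needs Ẇ_res = Q̇_H = 275.0 kW; the reversible heat pump needs only Ẇ_hp = Q̇_H/COP = 7.773 kW.
Saving = 275.0 − 7.773 = 267.2 kW.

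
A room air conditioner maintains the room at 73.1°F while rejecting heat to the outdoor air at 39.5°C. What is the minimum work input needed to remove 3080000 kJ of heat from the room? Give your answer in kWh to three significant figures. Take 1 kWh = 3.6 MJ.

In absolute terms T_C = 295.98 K and T_H = 312.65 K, so ΔT = 16.67 K.
The reversible limit is COP_R = T_C/ΔT = 17.76, so W_min = Q_C/COP = Q_C·ΔT/T_C.
W_min = 3080000 × 16.67/295.98 = 173400 kJ = 48.18 kWh.

48.2 kWh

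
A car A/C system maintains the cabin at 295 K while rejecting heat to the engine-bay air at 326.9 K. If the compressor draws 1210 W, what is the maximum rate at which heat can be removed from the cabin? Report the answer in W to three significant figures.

11200 W

The reservoir spacing is ΔT = 326.9 − 295 = 31.90 K.
COP_Carnot = T_C/ΔT = 295.00/31.90 = 9.248.
Q̇_max = COP_Carnot × Ẇ = 9.248 × 1210 W = 11190 W.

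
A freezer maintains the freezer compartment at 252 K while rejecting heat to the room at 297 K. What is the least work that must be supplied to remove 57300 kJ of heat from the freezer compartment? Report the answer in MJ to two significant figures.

The reservoir spacing is ΔT = 297 − 252 = 45.00 K.
The reversible limit is COP_R = T_C/ΔT = 5.600, so W_min = Q_C/COP = Q_C·ΔT/T_C.
W_min = 57300 × 45.00/252.00 = 10230 kJ = 10.23 MJ.

10 MJ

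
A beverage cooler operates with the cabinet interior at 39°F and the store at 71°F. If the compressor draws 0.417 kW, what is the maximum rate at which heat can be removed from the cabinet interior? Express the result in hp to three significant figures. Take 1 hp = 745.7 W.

8.71 hp

In absolute terms T_C = 277.04 K and T_H = 294.82 K, so ΔT = 17.78 K.
COP_Carnot = T_C/ΔT = 277.04/17.78 = 15.58.
Q̇_max = COP_Carnot × Ẇ = 15.58 × 0.4170 kW = 6.498 kW = 8.714 hp.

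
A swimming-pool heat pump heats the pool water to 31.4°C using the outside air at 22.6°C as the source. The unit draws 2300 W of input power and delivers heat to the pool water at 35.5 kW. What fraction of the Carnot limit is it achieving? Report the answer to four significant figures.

0.4460

Converting, Q̇_H = 35.50 kW = 35500 W, so COP_actual = Q̇_H/Ẇ = 35500/2300 = 15.43.
In absolute terms T_C = 295.75 K and T_H = 304.55 K, so ΔT = 8.800 K.
COP_Carnot = T_H/ΔT = 304.55/8.800 = 34.61.
η_II = COP_actual/COP_Carnot = 15.43/34.61 = 0.4460.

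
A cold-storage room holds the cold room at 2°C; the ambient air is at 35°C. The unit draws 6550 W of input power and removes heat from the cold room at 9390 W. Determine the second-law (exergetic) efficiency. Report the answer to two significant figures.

COP_actual = Q̇_C/Ẇ = 9390/6550 = 1.434.
In absolute terms T_C = 275.15 K and T_H = 308.15 K, so ΔT = 33.00 K.
COP_Carnot = T_C/ΔT = 275.15/33.00 = 8.338.
η_II = COP_actual/COP_Carnot = 1.434/8.338 = 0.1719.

0.17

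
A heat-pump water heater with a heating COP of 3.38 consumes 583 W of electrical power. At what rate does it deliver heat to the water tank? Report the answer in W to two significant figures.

Q̇_H = COP_HP × Ẇ = 3.38 × 583.0 = 1971 W.

2000 W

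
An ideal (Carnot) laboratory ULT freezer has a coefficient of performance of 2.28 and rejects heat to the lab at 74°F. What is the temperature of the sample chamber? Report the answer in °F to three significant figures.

-88.7 °F

For a Carnot refrigerator COP_R = T_C/(T_H − T_C), so T_C = COP·T_H/(1 + COP).
With T_H = 296.48 K, T_C = 2.28 × 296.48/3.280 = 206.09 K.
Converting, 206.09 K = -88.70°F.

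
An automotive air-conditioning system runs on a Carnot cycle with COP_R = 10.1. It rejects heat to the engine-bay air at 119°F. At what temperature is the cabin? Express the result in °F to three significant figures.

For a Carnot refrigerator COP_R = T_C/(T_H − T_C), so T_C = COP·T_H/(1 + COP).
With T_H = 321.48 K, T_C = 10.1 × 321.48/11.10 = 292.52 K.
Converting, 292.52 K = 66.87°F.

66.9 °F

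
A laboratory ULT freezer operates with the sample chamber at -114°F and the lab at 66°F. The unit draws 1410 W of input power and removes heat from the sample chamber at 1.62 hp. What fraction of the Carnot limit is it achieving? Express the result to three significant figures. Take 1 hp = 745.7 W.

0.446

Converting, Q̇_C = 1.620 hp = 1208 W, so COP_actual = Q̇_C/Ẇ = 1208/1410 = 0.8568.
In absolute terms T_C = 192.04 K and T_H = 292.04 K, so ΔT = 100.0 K.
COP_Carnot = T_C/ΔT = 192.04/100.0 = 1.920.
η_II = COP_actual/COP_Carnot = 0.8568/1.920 = 0.4461.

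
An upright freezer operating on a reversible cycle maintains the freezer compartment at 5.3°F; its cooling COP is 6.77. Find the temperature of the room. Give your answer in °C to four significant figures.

23.32 °C

COP_R = T_C/(T_H − T_C) gives T_H − T_C = T_C/COP.
With T_C = 258.32 K, T_H = 258.32 × (1 + 1/6.77) = 296.47 K.
Converting, 296.47 K = 23.32°C.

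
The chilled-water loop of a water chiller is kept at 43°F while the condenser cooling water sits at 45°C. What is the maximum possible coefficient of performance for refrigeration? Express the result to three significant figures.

In absolute terms T_C = 279.26 K and T_H = 318.15 K, so ΔT = 38.89 K.
For a reversible cycle, COP_Carnot = T_C/ΔT = 279.26/38.89 = 7.181.

7.18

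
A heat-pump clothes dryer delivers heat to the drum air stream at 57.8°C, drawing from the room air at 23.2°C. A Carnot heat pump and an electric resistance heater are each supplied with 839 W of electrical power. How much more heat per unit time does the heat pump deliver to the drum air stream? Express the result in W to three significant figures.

In absolute terms T_C = 296.35 K and T_H = 330.95 K, so ΔT = 34.60 K.
COP_Carnot = T_H/ΔT = 330.95/34.60 = 9.565.
The heat pump delivers Q̇_H = COP × Ẇ = 8025 W; the resistance heater delivers Ẇ = 839.0 W.
Extra = (COP − 1)·Ẇ = 7186 W.

7190 W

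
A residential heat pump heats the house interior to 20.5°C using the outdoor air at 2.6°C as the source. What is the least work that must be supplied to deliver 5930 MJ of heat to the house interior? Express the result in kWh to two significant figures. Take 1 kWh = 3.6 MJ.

100 kWh

In absolute terms T_C = 275.75 K and T_H = 293.65 K, so ΔT = 17.90 K.
The reversible limit is COP_HP = T_H/ΔT = 16.41, so W_min = Q_H/COP = Q_H·ΔT/T_H.
W_min = 5930 × 17.90/293.65 = 361.5 MJ = 100.4 kWh.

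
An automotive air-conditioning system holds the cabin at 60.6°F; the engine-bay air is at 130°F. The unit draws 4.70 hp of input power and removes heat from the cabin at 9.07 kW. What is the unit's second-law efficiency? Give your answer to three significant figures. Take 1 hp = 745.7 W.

Converting, Q̇_C = 9.070 kW = 12.16 hp, so COP_actual = Q̇_C/Ẇ = 12.16/4.700 = 2.588.
In absolute terms T_C = 289.04 K and T_H = 327.59 K, so ΔT = 38.56 K.
COP_Carnot = T_C/ΔT = 289.04/38.56 = 7.497.
η_II = COP_actual/COP_Carnot = 2.588/7.497 = 0.3452.

0.345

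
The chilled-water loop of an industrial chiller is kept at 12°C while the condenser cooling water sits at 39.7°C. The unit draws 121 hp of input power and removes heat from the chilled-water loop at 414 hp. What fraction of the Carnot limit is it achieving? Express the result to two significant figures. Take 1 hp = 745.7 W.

0.33

COP_actual = Q̇_C/Ẇ = 414.0/121.0 = 3.421.
In absolute terms T_C = 285.15 K and T_H = 312.85 K, so ΔT = 27.70 K.
COP_Carnot = T_C/ΔT = 285.15/27.70 = 10.29.
η_II = COP_actual/COP_Carnot = 3.421/10.29 = 0.3324.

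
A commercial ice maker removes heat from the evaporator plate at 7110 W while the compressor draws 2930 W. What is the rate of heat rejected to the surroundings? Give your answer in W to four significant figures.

For a cyclic device the first law requires Q̇_H = Q̇_C + Ẇ.
Q̇_H = Q̇_C + Ẇ = 10040 W.

10040 W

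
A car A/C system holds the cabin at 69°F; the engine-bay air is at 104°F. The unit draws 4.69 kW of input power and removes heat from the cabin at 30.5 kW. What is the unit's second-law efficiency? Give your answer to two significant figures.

COP_actual = Q̇_C/Ẇ = 30.50/4.690 = 6.503.
In absolute terms T_C = 293.71 K and T_H = 313.15 K, so ΔT = 19.44 K.
COP_Carnot = T_C/ΔT = 293.71/19.44 = 15.10.
η_II = COP_actual/COP_Carnot = 6.503/15.10 = 0.4305.

0.43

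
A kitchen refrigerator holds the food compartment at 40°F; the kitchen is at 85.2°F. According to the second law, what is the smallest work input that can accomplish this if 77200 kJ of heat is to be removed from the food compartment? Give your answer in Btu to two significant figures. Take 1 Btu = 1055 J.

6600 Btu

In absolute terms T_C = 277.59 K and T_H = 302.71 K, so ΔT = 25.11 K.
The reversible limit is COP_R = T_C/ΔT = 11.05, so W_min = Q_C/COP = Q_C·ΔT/T_C.
W_min = 77200 × 25.11/277.59 = 6983 kJ = 6619 Btu.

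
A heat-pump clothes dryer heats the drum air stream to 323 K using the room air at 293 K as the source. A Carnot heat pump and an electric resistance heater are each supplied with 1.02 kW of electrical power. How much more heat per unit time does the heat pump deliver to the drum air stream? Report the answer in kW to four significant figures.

9.962 kW

The reservoir spacing is ΔT = 323 − 293 = 30.00 K.
COP_Carnot = T_H/ΔT = 323.00/30.00 = 10.77.
The heat pump delivers Q̇_H = COP × Ẇ = 10.98 kW; the resistance heater delivers Ẇ = 1.020 kW.
Extra = (COP − 1)·Ẇ = 9.962 kW.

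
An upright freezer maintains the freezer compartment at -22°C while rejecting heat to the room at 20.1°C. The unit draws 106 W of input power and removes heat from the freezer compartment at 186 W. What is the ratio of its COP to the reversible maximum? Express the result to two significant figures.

COP_actual = Q̇_C/Ẇ = 186.0/106.0 = 1.755.
In absolute terms T_C = 251.15 K and T_H = 293.25 K, so ΔT = 42.10 K.
COP_Carnot = T_C/ΔT = 251.15/42.10 = 5.966.
η_II = COP_actual/COP_Carnot = 1.755/5.966 = 0.2941.

0.29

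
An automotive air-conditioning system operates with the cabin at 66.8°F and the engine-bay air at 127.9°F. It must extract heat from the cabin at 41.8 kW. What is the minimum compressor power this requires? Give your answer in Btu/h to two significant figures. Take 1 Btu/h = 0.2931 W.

In absolute terms T_C = 292.48 K and T_H = 326.43 K, so ΔT = 33.94 K.
COP_Carnot = T_C/ΔT = 292.48/33.94 = 8.617.
Ẇ_min = Q̇/COP_Carnot = 41.80/8.617 = 4.851 kW = 16550 Btu/h.

17000 Btu/h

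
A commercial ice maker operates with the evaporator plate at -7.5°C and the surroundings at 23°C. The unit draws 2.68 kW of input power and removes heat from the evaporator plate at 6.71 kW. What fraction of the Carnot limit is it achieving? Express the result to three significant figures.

COP_actual = Q̇_C/Ẇ = 6.710/2.680 = 2.504.
In absolute terms T_C = 265.65 K and T_H = 296.15 K, so ΔT = 30.50 K.
COP_Carnot = T_C/ΔT = 265.65/30.50 = 8.710.
η_II = COP_actual/COP_Carnot = 2.504/8.710 = 0.2875.

0.287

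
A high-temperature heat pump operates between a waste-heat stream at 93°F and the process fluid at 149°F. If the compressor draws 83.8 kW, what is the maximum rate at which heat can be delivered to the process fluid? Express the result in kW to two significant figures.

In absolute terms T_C = 307.04 K and T_H = 338.15 K, so ΔT = 31.11 K.
COP_Carnot = T_H/ΔT = 338.15/31.11 = 10.87.
Q̇_max = COP_Carnot × Ẇ = 10.87 × 83.80 kW = 910.8 kW.

910 kW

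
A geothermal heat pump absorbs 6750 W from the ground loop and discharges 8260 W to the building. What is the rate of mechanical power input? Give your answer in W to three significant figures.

1510 W

For a cyclic device the first law requires Q̇_H = Q̇_C + Ẇ.
Ẇ = Q̇_H − Q̇_C = 1510 W.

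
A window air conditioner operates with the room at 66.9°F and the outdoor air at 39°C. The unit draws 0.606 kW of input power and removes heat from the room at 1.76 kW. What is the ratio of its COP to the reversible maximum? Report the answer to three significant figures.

0.195

COP_actual = Q̇_C/Ẇ = 1.760/0.6060 = 2.904.
In absolute terms T_C = 292.54 K and T_H = 312.15 K, so ΔT = 19.61 K.
COP_Carnot = T_C/ΔT = 292.54/19.61 = 14.92.
η_II = COP_actual/COP_Carnot = 2.904/14.92 = 0.1947.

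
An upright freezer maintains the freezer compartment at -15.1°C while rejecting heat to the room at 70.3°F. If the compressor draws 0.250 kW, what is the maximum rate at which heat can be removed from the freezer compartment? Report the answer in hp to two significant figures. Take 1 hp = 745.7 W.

In absolute terms T_C = 258.05 K and T_H = 294.43 K, so ΔT = 36.38 K.
COP_Carnot = T_C/ΔT = 258.05/36.38 = 7.094.
Q̇_max = COP_Carnot × Ẇ = 7.094 × 0.2500 kW = 1.773 kW = 2.378 hp.

2.4 hp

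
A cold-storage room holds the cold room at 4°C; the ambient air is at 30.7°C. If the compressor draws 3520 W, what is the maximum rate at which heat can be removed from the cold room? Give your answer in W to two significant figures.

37000 W

In absolute terms T_C = 277.15 K and T_H = 303.85 K, so ΔT = 26.70 K.
COP_Carnot = T_C/ΔT = 277.15/26.70 = 10.38.
Q̇_max = COP_Carnot × Ẇ = 10.38 × 3520 W = 36540 W.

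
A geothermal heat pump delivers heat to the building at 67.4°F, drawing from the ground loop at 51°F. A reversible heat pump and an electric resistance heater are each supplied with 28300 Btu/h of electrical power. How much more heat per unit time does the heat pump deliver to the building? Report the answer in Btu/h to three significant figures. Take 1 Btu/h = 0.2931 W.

881000 Btu/h

In absolute terms T_C = 283.71 K and T_H = 292.82 K, so ΔT = 9.111 K.
COP_Carnot = T_H/ΔT = 292.82/9.111 = 32.14.
The heat pump delivers Q̇_H = COP × Ẇ = 909500 Btu/h; the resistance heater delivers Ẇ = 28300 Btu/h.
Extra = (COP − 1)·Ẇ = 881200 Btu/h.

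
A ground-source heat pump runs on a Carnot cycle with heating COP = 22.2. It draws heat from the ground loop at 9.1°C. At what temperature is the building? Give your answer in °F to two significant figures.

72 °F

COP_HP = T_H/(T_H − T_C) rearranges to T_H = COP·T_C/(COP − 1).
With T_C = 282.25 K, T_H = 22.2 × 282.25/21.20 = 295.56 K.
Converting, 295.56 K = 72.34°F.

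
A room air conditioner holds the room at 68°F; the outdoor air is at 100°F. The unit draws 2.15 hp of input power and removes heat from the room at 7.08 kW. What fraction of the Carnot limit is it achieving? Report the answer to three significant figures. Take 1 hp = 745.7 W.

Converting, Q̇_C = 7.080 kW = 9.494 hp, so COP_actual = Q̇_C/Ẇ = 9.494/2.150 = 4.416.
In absolute terms T_C = 293.15 K and T_H = 310.93 K, so ΔT = 17.78 K.
COP_Carnot = T_C/ΔT = 293.15/17.78 = 16.49.
η_II = COP_actual/COP_Carnot = 4.416/16.49 = 0.2678.

0.268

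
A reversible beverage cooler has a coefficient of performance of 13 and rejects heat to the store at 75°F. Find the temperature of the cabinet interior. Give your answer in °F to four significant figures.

For a Carnot refrigerator COP_R = T_C/(T_H − T_C), so T_C = COP·T_H/(1 + COP).
With T_H = 297.04 K, T_C = 13 × 297.04/14.00 = 275.82 K.
Converting, 275.82 K = 36.81°F.

36.81 °F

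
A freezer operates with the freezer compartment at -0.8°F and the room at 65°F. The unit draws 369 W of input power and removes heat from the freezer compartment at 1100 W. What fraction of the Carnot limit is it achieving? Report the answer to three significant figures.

COP_actual = Q̇_C/Ẇ = 1100/369.0 = 2.981.
In absolute terms T_C = 254.93 K and T_H = 291.48 K, so ΔT = 36.56 K.
COP_Carnot = T_C/ΔT = 254.93/36.56 = 6.974.
η_II = COP_actual/COP_Carnot = 2.981/6.974 = 0.4275.

0.427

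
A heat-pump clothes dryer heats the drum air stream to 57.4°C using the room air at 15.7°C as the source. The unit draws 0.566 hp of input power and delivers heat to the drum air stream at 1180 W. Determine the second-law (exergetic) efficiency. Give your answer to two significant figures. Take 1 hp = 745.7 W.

0.35

Converting, Q̇_H = 1180 W = 1.582 hp, so COP_actual = Q̇_H/Ẇ = 1.582/0.5660 = 2.796.
In absolute terms T_C = 288.85 K and T_H = 330.55 K, so ΔT = 41.70 K.
COP_Carnot = T_H/ΔT = 330.55/41.70 = 7.927.
η_II = COP_actual/COP_Carnot = 2.796/7.927 = 0.3527.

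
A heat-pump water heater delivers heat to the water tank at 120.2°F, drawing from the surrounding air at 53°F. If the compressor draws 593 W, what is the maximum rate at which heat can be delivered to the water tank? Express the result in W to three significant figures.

5120 W

In absolute terms T_C = 284.82 K and T_H = 322.15 K, so ΔT = 37.33 K.
COP_Carnot = T_H/ΔT = 322.15/37.33 = 8.629.
Q̇_max = COP_Carnot × Ẇ = 8.629 × 593.0 W = 5117 W.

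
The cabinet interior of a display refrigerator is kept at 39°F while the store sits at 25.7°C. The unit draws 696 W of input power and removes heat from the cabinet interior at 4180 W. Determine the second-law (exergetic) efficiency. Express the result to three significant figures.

COP_actual = Q̇_C/Ẇ = 4180/696.0 = 6.006.
In absolute terms T_C = 277.04 K and T_H = 298.85 K, so ΔT = 21.81 K.
COP_Carnot = T_C/ΔT = 277.04/21.81 = 12.70.
η_II = COP_actual/COP_Carnot = 6.006/12.70 = 0.4728.

0.473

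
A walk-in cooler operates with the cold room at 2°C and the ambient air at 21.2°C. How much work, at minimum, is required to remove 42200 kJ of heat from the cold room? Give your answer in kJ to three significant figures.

In absolute terms T_C = 275.15 K and T_H = 294.35 K, so ΔT = 19.20 K.
The reversible limit is COP_R = T_C/ΔT = 14.33, so W_min = Q_C/COP = Q_C·ΔT/T_C.
W_min = 42200 × 19.20/275.15 = 2945 kJ.

2940 kJ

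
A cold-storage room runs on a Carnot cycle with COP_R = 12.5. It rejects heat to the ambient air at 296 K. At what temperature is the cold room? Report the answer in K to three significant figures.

274 K

For a Carnot refrigerator COP_R = T_C/(T_H − T_C), so T_C = COP·T_H/(1 + COP).
With T_H = 296.00 K, T_C = 12.5 × 296.00/13.50 = 274.07 K.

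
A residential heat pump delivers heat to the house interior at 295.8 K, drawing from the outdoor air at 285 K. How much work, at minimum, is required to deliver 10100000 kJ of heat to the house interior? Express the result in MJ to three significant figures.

The reservoir spacing is ΔT = 295.8 − 285 = 10.80 K.
The reversible limit is COP_HP = T_H/ΔT = 27.39, so W_min = Q_H/COP = Q_H·ΔT/T_H.
W_min = 10100000 × 10.80/295.80 = 368800 kJ = 368.8 MJ.

369 MJ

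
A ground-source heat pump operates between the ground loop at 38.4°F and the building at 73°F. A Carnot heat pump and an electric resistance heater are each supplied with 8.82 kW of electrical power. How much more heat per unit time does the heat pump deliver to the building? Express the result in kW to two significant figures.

In absolute terms T_C = 276.71 K and T_H = 295.93 K, so ΔT = 19.22 K.
COP_Carnot = T_H/ΔT = 295.93/19.22 = 15.40.
The heat pump delivers Q̇_H = COP × Ẇ = 135.8 kW; the resistance heater delivers Ẇ = 8.820 kW.
Extra = (COP − 1)·Ẇ = 127.0 kW.

130 kW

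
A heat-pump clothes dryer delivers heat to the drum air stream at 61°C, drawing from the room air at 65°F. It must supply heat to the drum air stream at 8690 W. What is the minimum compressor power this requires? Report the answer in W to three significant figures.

In absolute terms T_C = 291.48 K and T_H = 334.15 K, so ΔT = 42.67 K.
COP_Carnot = T_H/ΔT = 334.15/42.67 = 7.832.
Ẇ_min = Q̇/COP_Carnot = 8690/7.832 = 1110 W.

1110 W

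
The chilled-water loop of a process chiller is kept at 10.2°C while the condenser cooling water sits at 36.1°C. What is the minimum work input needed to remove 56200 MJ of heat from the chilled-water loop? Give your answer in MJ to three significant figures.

5140 MJ

In absolute terms T_C = 283.35 K and T_H = 309.25 K, so ΔT = 25.90 K.
The reversible limit is COP_R = T_C/ΔT = 10.94, so W_min = Q_C/COP = Q_C·ΔT/T_C.
W_min = 56200 × 25.90/283.35 = 5137 MJ.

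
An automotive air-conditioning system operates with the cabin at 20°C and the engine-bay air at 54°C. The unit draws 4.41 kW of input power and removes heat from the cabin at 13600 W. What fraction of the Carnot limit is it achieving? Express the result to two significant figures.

0.36

Converting, Q̇_C = 13600 W = 13.60 kW, so COP_actual = Q̇_C/Ẇ = 13.60/4.410 = 3.084.
In absolute terms T_C = 293.15 K and T_H = 327.15 K, so ΔT = 34.00 K.
COP_Carnot = T_C/ΔT = 293.15/34.00 = 8.622.
η_II = COP_actual/COP_Carnot = 3.084/8.622 = 0.3577.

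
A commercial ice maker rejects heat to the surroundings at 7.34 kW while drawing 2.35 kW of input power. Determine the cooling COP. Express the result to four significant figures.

The first law gives Q̇_H = Q̇_C + Ẇ, so the three rates are Q̇_C = 4.990, Q̇_H = 7.340, Ẇ = 2.350 kW.
COP_R = Q̇_C/Ẇ = 4.990/2.350 = 2.123.

2.123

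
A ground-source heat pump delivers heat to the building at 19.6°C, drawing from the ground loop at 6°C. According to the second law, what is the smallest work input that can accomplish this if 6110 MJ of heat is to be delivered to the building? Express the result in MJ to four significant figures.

283.8 MJ

In absolute terms T_C = 279.15 K and T_H = 292.75 K, so ΔT = 13.60 K.
The reversible limit is COP_HP = T_H/ΔT = 21.53, so W_min = Q_H/COP = Q_H·ΔT/T_H.
W_min = 6110 × 13.60/292.75 = 283.8 MJ.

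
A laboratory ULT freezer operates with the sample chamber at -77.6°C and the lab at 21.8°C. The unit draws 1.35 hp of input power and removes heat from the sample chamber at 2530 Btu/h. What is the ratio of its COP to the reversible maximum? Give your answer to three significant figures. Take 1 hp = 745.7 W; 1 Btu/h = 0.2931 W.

Converting, Q̇_C = 2530 Btu/h = 0.9944 hp, so COP_actual = Q̇_C/Ẇ = 0.9944/1.350 = 0.7366.
In absolute terms T_C = 195.55 K and T_H = 294.95 K, so ΔT = 99.40 K.
COP_Carnot = T_C/ΔT = 195.55/99.40 = 1.967.
η_II = COP_actual/COP_Carnot = 0.7366/1.967 = 0.3744.

0.374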